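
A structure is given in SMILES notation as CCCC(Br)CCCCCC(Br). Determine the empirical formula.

C5H10Br

Atom tally by fragment:
  CH3 → C:1 H:3
  CH2 → C:1 H:2
  CH2 → C:1 H:2
  CH(Br) → C:1 H:1 Br:1
  CH2 → C:1 H:2
  CH2 → C:1 H:2
  CH2 → C:1 H:2
  CH2 → C:1 H:2
  CH2 → C:1 H:2
  CH2Br → C:1 H:2 Br:1
Element totals:
  C: 10
  H: 20
  Br: 2
Molecular formula: C10H20Br2.
gcd of subscripts = 2; dividing each by 2:
  Br: 2/2 = 1
  C: 10/2 = 5
  H: 20/2 = 10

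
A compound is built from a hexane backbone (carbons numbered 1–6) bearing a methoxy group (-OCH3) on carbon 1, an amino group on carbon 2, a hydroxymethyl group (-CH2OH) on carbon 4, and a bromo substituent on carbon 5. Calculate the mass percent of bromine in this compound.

Atom tally by fragment:
  CH3OCH2 → C:2 H:5 O:1
  CH(NH2) → C:1 H:3 N:1
  CH2 → C:1 H:2
  CH(CH2OH) → C:2 H:4 O:1
  CH(Br) → C:1 H:1 Br:1
  CH3 → C:1 H:3
Element totals:
  C: 8
  H: 18
  Br: 1
  N: 1
  O: 2
Molecular formula: C8H18BrNO2.
Molar mass = 240.141 g/mol.
Mass from Br: 1 × 79.904 = 79.904 g/mol.
%Br = 79.904 / 240.141 × 100 = 33.27%.

33.27%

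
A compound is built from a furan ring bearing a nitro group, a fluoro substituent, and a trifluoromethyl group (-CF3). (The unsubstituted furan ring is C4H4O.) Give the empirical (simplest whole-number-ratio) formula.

Atom tally by fragment:
  furan ring core → C:4 H:4 O:1
  (− 3 ring H displaced by substituents)
  + NO2 → N:1 O:2
  + F → F:1
  + CF3 → C:1 F:3
Element totals:
  C: 5
  H: 1
  F: 4
  N: 1
  O: 3
Molecular formula: C5HF4NO3.
gcd of subscripts (5, 4, 1, 1, 3) = 1, so the empirical formula equals the molecular formula.

C5HF4NO3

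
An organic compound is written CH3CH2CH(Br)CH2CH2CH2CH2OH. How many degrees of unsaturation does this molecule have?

0

Atom tally by fragment:
  CH3 → C:1 H:3
  CH2 → C:1 H:2
  CH(Br) → C:1 H:1 Br:1
  CH2 → C:1 H:2
  CH2 → C:1 H:2
  CH2CH2OH → C:2 H:5 O:1
Element totals:
  C: 7
  H: 15
  Br: 1
  O: 1
Molecular formula: C7H15BrO.
DoU = (2C + 2 + N − H − X) / 2 = (2·7 + 2 + 0 − 15 − 1) / 2 = 0.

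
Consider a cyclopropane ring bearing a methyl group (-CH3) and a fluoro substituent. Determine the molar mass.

74.10 g/mol

Atom tally by fragment:
  cyclopropane ring core → C:3 H:6
  (− 2 ring H displaced by substituents)
  + CH3 → C:1 H:3
  + F → F:1
Element totals:
  C: 4
  H: 7
  F: 1
Molecular formula: C4H7F.
  M = 4(12.011) + 7(1.008) + 18.998
    = 48.044 + 7.056 + 18.998 = 74.098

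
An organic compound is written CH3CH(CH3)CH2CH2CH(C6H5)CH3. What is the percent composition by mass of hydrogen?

11.43%

Element totals:
  C: 13
  H: 20
Molecular formula: C13H20.
Molar mass = 176.303 g/mol.
Mass from H: 20 × 1.008 = 20.160 g/mol.
%H = 20.160 / 176.303 × 100 = 11.43%.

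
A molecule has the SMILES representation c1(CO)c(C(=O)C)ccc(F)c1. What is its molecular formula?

Atom tally by fragment:
  benzene ring core → C:6 H:6
  (− 3 ring H displaced by substituents)
  + CH2OH → C:1 H:3 O:1
  + COCH3 → C:2 H:3 O:1
  + F → F:1
Element totals:
  C: 9
  H: 9
  F: 1
  O: 2

C9H9FO2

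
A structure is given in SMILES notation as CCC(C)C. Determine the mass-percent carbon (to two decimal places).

Atom tally by fragment:
  CH3 → C:1 H:3
  CH2 → C:1 H:2
  CH(CH3) → C:2 H:4
  CH3 → C:1 H:3
Element totals:
  C: 5
  H: 12
Molecular formula: C5H12.
Molar mass = 72.151 g/mol.
Mass from C: 5 × 12.011 = 60.055 g/mol.
%C = 60.055 / 72.151 × 100 = 83.24%.

83.24%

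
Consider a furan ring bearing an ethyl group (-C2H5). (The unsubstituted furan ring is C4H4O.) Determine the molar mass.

96.13 g/mol

Atom tally by fragment:
  furan ring core → C:4 H:4 O:1
  (− 1 ring H displaced by substituents)
  + C2H5 → C:2 H:5
Element totals:
  C: 6
  H: 8
  O: 1
Molecular formula: C6H8O.
  M = 6(12.011) + 8(1.008) + 15.999
    = 72.066 + 8.064 + 15.999 = 96.129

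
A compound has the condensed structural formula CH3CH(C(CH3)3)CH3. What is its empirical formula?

Atom tally by fragment:
  CH3 → C:1 H:3
  CH(C(CH3)3) → C:5 H:10
  CH3 → C:1 H:3
Element totals:
  C: 7
  H: 16
Molecular formula: C7H16.
gcd of subscripts (7, 16) = 1, so the empirical formula equals the molecular formula.

C7H16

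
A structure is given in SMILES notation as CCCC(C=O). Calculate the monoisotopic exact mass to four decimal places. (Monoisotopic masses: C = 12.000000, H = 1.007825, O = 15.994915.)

86.0732

Atom tally by fragment:
  CH3 → C:1 H:3
  CH2 → C:1 H:2
  CH2 → C:1 H:2
  CH2CHO → C:2 H:3 O:1
Element totals:
  C: 5
  H: 10
  O: 1
Molecular formula: C5H10O.
  M = 5(12.0) + 10(1.007825) + 15.994915
    = 60.000000 + 10.078250 + 15.994915 = 86.073165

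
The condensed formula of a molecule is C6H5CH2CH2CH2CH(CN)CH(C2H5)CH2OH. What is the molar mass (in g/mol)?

Element totals:
  C: 15
  H: 21
  N: 1
  O: 1
Molecular formula: C15H21NO.
  M = 15(12.011) + 21(1.008) + 14.007 + 15.999
    = 180.165 + 21.168 + 14.007 + 15.999 = 231.339

231.34 g/mol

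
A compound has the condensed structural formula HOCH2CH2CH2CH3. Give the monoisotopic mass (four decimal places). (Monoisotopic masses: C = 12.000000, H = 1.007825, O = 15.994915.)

74.0732

Element totals:
  C: 4
  H: 10
  O: 1
Molecular formula: C4H10O.
  M = 4(12.0) + 10(1.007825) + 15.994915
    = 48.000000 + 10.078250 + 15.994915 = 74.073165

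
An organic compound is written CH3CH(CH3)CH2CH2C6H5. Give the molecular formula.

C11H16

Element totals:
  C: 11
  H: 16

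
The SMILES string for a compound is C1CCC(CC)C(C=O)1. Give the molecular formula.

C8H14O

Atom tally by fragment:
  cyclopentane ring core → C:5 H:10
  (− 2 ring H displaced by substituents)
  + C2H5 → C:2 H:5
  + CHO → C:1 H:1 O:1
Element totals:
  C: 8
  H: 14
  O: 1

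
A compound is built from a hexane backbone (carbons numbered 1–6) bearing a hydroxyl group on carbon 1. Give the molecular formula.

Atom tally by fragment:
  HOCH2 → C:1 H:3 O:1
  CH2 → C:1 H:2
  CH2 → C:1 H:2
  CH2 → C:1 H:2
  CH2 → C:1 H:2
  CH3 → C:1 H:3
Element totals:
  C: 6
  H: 14
  O: 1

C6H14O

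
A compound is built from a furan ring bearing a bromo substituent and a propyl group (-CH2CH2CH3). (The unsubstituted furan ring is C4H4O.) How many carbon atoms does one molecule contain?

7

Atom tally by fragment:
  furan ring core → C:4 H:4 O:1
  (− 2 ring H displaced by substituents)
  + Br → Br:1
  + CH2CH2CH3 → C:3 H:7
Element totals:
  C: 7
  H: 9
  Br: 1
  O: 1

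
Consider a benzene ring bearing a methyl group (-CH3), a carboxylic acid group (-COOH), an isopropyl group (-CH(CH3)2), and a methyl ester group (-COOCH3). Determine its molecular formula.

Atom tally by fragment:
  benzene ring core → C:6 H:6
  (− 4 ring H displaced by substituents)
  + CH3 → C:1 H:3
  + COOH → C:1 H:1 O:2
  + CH(CH3)2 → C:3 H:7
  + COOCH3 → C:2 H:3 O:2
Element totals:
  C: 13
  H: 16
  O: 4

C13H16O4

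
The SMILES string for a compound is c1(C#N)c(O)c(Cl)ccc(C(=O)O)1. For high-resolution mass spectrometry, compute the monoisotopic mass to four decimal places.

196.9880

Atom tally by fragment:
  benzene ring core → C:6 H:6
  (− 4 ring H displaced by substituents)
  + CN → C:1 N:1
  + OH → O:1 H:1
  + Cl → Cl:1
  + COOH → C:1 H:1 O:2
Element totals:
  C: 8
  H: 4
  Cl: 1
  N: 1
  O: 3
Molecular formula: C8H4ClNO3.
  M = 8(12.0) + 4(1.007825) + 34.968853 + 14.003074 + 3(15.994915)
    = 96.000000 + 4.031300 + 34.968853 + 14.003074 + 47.984745 = 196.987972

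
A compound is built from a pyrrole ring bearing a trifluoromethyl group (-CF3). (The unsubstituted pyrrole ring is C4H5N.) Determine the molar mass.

135.09 g/mol

Atom tally by fragment:
  pyrrole ring core → C:4 H:5 N:1
  (− 1 ring H displaced by substituents)
  + CF3 → C:1 F:3
Element totals:
  C: 5
  H: 4
  F: 3
  N: 1
Molecular formula: C5H4F3N.
  M = 5(12.011) + 4(1.008) + 3(18.998) + 14.007
    = 60.055 + 4.032 + 56.994 + 14.007 = 135.088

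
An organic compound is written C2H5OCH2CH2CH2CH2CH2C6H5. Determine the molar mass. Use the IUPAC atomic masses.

192.30 g/mol

Atom tally by fragment:
  C2H5OCH2 → C:3 H:7 O:1
  CH2 → C:1 H:2
  CH2 → C:1 H:2
  CH2 → C:1 H:2
  CH2C6H5 → C:7 H:7
Element totals:
  C: 13
  H: 20
  O: 1
Molecular formula: C13H20O.
  M = 13(12.011) + 20(1.008) + 15.999
    = 156.143 + 20.160 + 15.999 = 192.302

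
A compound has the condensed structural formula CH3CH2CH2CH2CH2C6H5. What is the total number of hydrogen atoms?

Atom tally by fragment:
  CH3 → C:1 H:3
  CH2 → C:1 H:2
  CH2 → C:1 H:2
  CH2 → C:1 H:2
  CH2C6H5 → C:7 H:7
Element totals:
  C: 11
  H: 16

16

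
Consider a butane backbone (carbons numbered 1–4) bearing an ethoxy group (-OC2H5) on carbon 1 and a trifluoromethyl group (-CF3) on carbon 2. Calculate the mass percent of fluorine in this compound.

33.49%

Atom tally by fragment:
  C2H5OCH2 → C:3 H:7 O:1
  CH(CF3) → C:2 H:1 F:3
  CH2 → C:1 H:2
  CH3 → C:1 H:3
Element totals:
  C: 7
  H: 13
  F: 3
  O: 1
Molecular formula: C7H13F3O.
Molar mass = 170.174 g/mol.
Mass from F: 3 × 18.998 = 56.994 g/mol.
%F = 56.994 / 170.174 × 100 = 33.49%.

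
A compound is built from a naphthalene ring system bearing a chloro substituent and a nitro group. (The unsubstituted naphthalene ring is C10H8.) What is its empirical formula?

Atom tally by fragment:
  naphthalene ring system core → C:10 H:8
  (− 2 ring H displaced by substituents)
  + Cl → Cl:1
  + NO2 → N:1 O:2
Element totals:
  C: 10
  H: 6
  Cl: 1
  N: 1
  O: 2
Molecular formula: C10H6ClNO2.
gcd of subscripts (10, 1, 6, 1, 2) = 1, so the empirical formula equals the molecular formula.

C10H6ClNO2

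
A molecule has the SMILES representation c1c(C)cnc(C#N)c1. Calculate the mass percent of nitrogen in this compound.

Atom tally by fragment:
  pyridine ring core → C:5 H:5 N:1
  (− 2 ring H displaced by substituents)
  + CH3 → C:1 H:3
  + CN → C:1 N:1
Element totals:
  C: 7
  H: 6
  N: 2
Molecular formula: C7H6N2.
Molar mass = 118.139 g/mol.
Mass from N: 2 × 14.007 = 28.014 g/mol.
%N = 28.014 / 118.139 × 100 = 23.71%.

23.71%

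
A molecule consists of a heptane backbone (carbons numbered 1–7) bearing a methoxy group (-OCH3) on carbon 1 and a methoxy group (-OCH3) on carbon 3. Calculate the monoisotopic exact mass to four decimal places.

Atom tally by fragment:
  CH3OCH2 → C:2 H:5 O:1
  CH2 → C:1 H:2
  CH(OCH3) → C:2 H:4 O:1
  CH2 → C:1 H:2
  CH2 → C:1 H:2
  CH2 → C:1 H:2
  CH3 → C:1 H:3
Element totals:
  C: 9
  H: 20
  O: 2
Molecular formula: C9H20O2.
  M = 9(12.0) + 20(1.007825) + 2(15.994915)
    = 108.000000 + 20.156500 + 31.989830 = 160.146330

160.1463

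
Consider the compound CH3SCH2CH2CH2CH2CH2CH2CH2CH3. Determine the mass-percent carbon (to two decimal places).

67.43%

Atom tally by fragment:
  CH3SCH2 → C:2 H:5 S:1
  CH2 → C:1 H:2
  CH2 → C:1 H:2
  CH2 → C:1 H:2
  CH2 → C:1 H:2
  CH2 → C:1 H:2
  CH2 → C:1 H:2
  CH3 → C:1 H:3
Element totals:
  C: 9
  H: 20
  S: 1
Molecular formula: C9H20S.
Molar mass = 160.319 g/mol.
Mass from C: 9 × 12.011 = 108.099 g/mol.
%C = 108.099 / 160.319 × 100 = 67.43%.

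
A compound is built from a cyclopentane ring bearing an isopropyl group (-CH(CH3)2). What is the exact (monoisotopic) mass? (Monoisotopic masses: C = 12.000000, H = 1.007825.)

112.1252

Atom tally by fragment:
  cyclopentane ring core → C:5 H:10
  (− 1 ring H displaced by substituents)
  + CH(CH3)2 → C:3 H:7
Element totals:
  C: 8
  H: 16
Molecular formula: C8H16.
  M = 8(12.0) + 16(1.007825)
    = 96.000000 + 16.125200 = 112.125200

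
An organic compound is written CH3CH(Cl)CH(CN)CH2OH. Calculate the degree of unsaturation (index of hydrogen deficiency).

2

Atom tally by fragment:
  CH3 → C:1 H:3
  CH(Cl) → C:1 H:1 Cl:1
  CH(CN) → C:2 H:1 N:1
  CH2OH → C:1 H:3 O:1
Element totals:
  C: 5
  H: 8
  Cl: 1
  N: 1
  O: 1
Molecular formula: C5H8ClNO.
DoU = (2C + 2 + N − H − X) / 2 = (2·5 + 2 + 1 − 8 − 1) / 2 = 2.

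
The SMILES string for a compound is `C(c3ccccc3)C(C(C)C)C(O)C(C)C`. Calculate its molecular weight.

220.36 g/mol

Atom tally by fragment:
  C6H5CH2 → C:7 H:7
  CH(CH(CH3)2) → C:4 H:8
  CH(OH) → C:1 H:2 O:1
  CH(CH3) → C:2 H:4
  CH3 → C:1 H:3
Element totals:
  C: 15
  H: 24
  O: 1
Molecular formula: C15H24O.
  M = 15(12.011) + 24(1.008) + 15.999
    = 180.165 + 24.192 + 15.999 = 220.356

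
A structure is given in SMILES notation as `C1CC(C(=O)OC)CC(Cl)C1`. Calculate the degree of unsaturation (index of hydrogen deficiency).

Atom tally by fragment:
  cyclohexane ring core → C:6 H:12
  (− 2 ring H displaced by substituents)
  + COOCH3 → C:2 H:3 O:2
  + Cl → Cl:1
Element totals:
  C: 8
  H: 13
  Cl: 1
  O: 2
Molecular formula: C8H13ClO2.
DoU = (2C + 2 + N − H − X) / 2 = (2·8 + 2 + 0 − 13 − 1) / 2 = 2.

2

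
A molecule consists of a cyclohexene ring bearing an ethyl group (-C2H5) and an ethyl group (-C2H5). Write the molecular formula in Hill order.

Atom tally by fragment:
  cyclohexene ring core → C:6 H:10
  (− 2 ring H displaced by substituents)
  + C2H5 → C:2 H:5
  + C2H5 → C:2 H:5
Element totals:
  C: 10
  H: 18

C10H18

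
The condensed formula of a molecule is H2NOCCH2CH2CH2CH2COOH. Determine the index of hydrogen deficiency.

2

Element totals:
  C: 6
  H: 11
  N: 1
  O: 3
Molecular formula: C6H11NO3.
DoU = (2C + 2 + N − H − X) / 2 = (2·6 + 2 + 1 − 11 − 0) / 2 = 2.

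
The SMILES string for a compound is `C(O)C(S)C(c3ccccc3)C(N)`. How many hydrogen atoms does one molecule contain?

Atom tally by fragment:
  HOCH2 → C:1 H:3 O:1
  CH(SH) → C:1 H:2 S:1
  CH(C6H5) → C:7 H:6
  CH2NH2 → C:1 H:4 N:1
Element totals:
  C: 10
  H: 15
  N: 1
  O: 1
  S: 1

15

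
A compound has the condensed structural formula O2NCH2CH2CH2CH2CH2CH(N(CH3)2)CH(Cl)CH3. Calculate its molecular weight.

236.74 g/mol

Atom tally by fragment:
  O2NCH2 → C:1 H:2 N:1 O:2
  CH2 → C:1 H:2
  CH2 → C:1 H:2
  CH2 → C:1 H:2
  CH2 → C:1 H:2
  CH(N(CH3)2) → C:3 H:7 N:1
  CH(Cl) → C:1 H:1 Cl:1
  CH3 → C:1 H:3
Element totals:
  C: 10
  H: 21
  Cl: 1
  N: 2
  O: 2
Molecular formula: C10H21ClN2O2.
  M = 10(12.011) + 21(1.008) + 35.45 + 2(14.007) + 2(15.999)
    = 120.110 + 21.168 + 35.450 + 28.014 + 31.998 = 236.740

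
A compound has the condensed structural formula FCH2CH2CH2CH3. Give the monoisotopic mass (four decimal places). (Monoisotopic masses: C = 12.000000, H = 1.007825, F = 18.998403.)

Atom tally by fragment:
  FCH2 → C:1 H:2 F:1
  CH2 → C:1 H:2
  CH2 → C:1 H:2
  CH3 → C:1 H:3
Element totals:
  C: 4
  H: 9
  F: 1
Molecular formula: C4H9F.
  M = 4(12.0) + 9(1.007825) + 18.998403
    = 48.000000 + 9.070425 + 18.998403 = 76.068828

76.0688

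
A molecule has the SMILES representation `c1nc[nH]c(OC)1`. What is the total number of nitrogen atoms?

2

Atom tally by fragment:
  imidazole ring core → C:3 H:4 N:2
  (− 1 ring H displaced by substituents)
  + OCH3 → C:1 H:3 O:1
Element totals:
  C: 4
  H: 6
  N: 2
  O: 1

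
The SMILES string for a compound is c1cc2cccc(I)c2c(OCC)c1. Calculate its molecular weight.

298.12 g/mol

Atom tally by fragment:
  naphthalene ring system core → C:10 H:8
  (− 2 ring H displaced by substituents)
  + I → I:1
  + OC2H5 → C:2 H:5 O:1
Element totals:
  C: 12
  H: 11
  I: 1
  O: 1
Molecular formula: C12H11IO.
  M = 12(12.011) + 11(1.008) + 126.904 + 15.999
    = 144.132 + 11.088 + 126.904 + 15.999 = 298.123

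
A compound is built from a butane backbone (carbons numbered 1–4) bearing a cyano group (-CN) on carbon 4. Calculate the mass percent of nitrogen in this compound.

16.85%

Atom tally by fragment:
  CH3 → C:1 H:3
  CH2 → C:1 H:2
  CH2 → C:1 H:2
  CH2CN → C:2 H:2 N:1
Element totals:
  C: 5
  H: 9
  N: 1
Molecular formula: C5H9N.
Molar mass = 83.134 g/mol.
Mass from N: 1 × 14.007 = 14.007 g/mol.
%N = 14.007 / 83.134 × 100 = 16.85%.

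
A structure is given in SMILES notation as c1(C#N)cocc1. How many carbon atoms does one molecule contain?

Atom tally by fragment:
  furan ring core → C:4 H:4 O:1
  (− 1 ring H displaced by substituents)
  + CN → C:1 N:1
Element totals:
  C: 5
  H: 3
  N: 1
  O: 1

5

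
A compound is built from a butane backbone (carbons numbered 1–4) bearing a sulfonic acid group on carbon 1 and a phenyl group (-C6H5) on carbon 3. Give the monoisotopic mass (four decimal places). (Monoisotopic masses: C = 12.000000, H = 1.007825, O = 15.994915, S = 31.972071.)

Atom tally by fragment:
  HO3SCH2 → C:1 H:3 S:1 O:3
  CH2 → C:1 H:2
  CH(C6H5) → C:7 H:6
  CH3 → C:1 H:3
Element totals:
  C: 10
  H: 14
  O: 3
  S: 1
Molecular formula: C10H14O3S.
  M = 10(12.0) + 14(1.007825) + 3(15.994915) + 31.972071
    = 120.000000 + 14.109550 + 47.984745 + 31.972071 = 214.066366

214.0664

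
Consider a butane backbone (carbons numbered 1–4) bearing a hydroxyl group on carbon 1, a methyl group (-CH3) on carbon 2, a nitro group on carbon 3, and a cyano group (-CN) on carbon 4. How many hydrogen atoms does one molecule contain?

Atom tally by fragment:
  HOCH2 → C:1 H:3 O:1
  CH(CH3) → C:2 H:4
  CH(NO2) → C:1 H:1 N:1 O:2
  CH2CN → C:2 H:2 N:1
Element totals:
  C: 6
  H: 10
  N: 2
  O: 3

10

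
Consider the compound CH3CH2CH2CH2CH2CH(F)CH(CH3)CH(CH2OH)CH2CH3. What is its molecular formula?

Element totals:
  C: 12
  H: 25
  F: 1
  O: 1

C12H25FO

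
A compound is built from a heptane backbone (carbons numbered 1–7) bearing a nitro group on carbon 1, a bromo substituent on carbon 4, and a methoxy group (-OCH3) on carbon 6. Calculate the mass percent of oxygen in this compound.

Atom tally by fragment:
  O2NCH2 → C:1 H:2 N:1 O:2
  CH2 → C:1 H:2
  CH2 → C:1 H:2
  CH(Br) → C:1 H:1 Br:1
  CH2 → C:1 H:2
  CH(OCH3) → C:2 H:4 O:1
  CH3 → C:1 H:3
Element totals:
  C: 8
  H: 16
  Br: 1
  N: 1
  O: 3
Molecular formula: C8H16BrNO3.
Molar mass = 254.124 g/mol.
Mass from O: 3 × 15.999 = 47.997 g/mol.
%O = 47.997 / 254.124 × 100 = 18.89%.

18.89%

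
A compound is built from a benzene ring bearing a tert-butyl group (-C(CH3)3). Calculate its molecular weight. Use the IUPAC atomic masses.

134.22 g/mol

Atom tally by fragment:
  benzene ring core → C:6 H:6
  (− 1 ring H displaced by substituents)
  + C(CH3)3 → C:4 H:9
Element totals:
  C: 10
  H: 14
Molecular formula: C10H14.
  M = 10(12.011) + 14(1.008)
    = 120.110 + 14.112 = 134.222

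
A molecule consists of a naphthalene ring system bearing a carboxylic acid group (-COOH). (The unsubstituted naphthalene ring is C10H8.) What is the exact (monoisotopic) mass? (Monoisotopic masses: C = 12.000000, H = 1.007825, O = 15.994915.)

Atom tally by fragment:
  naphthalene ring system core → C:10 H:8
  (− 1 ring H displaced by substituents)
  + COOH → C:1 H:1 O:2
Element totals:
  C: 11
  H: 8
  O: 2
Molecular formula: C11H8O2.
  M = 11(12.0) + 8(1.007825) + 2(15.994915)
    = 132.000000 + 8.062600 + 31.989830 = 172.052430

172.0524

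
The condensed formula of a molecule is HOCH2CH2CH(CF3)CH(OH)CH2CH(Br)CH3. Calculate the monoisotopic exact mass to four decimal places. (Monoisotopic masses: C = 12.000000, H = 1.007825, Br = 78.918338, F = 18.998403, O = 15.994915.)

278.0129

Atom tally by fragment:
  HOCH2 → C:1 H:3 O:1
  CH2 → C:1 H:2
  CH(CF3) → C:2 H:1 F:3
  CH(OH) → C:1 H:2 O:1
  CH2 → C:1 H:2
  CH(Br) → C:1 H:1 Br:1
  CH3 → C:1 H:3
Element totals:
  C: 8
  H: 14
  Br: 1
  F: 3
  O: 2
Molecular formula: C8H14BrF3O2.
  M = 8(12.0) + 14(1.007825) + 78.918338 + 3(18.998403) + 2(15.994915)
    = 96.000000 + 14.109550 + 78.918338 + 56.995209 + 31.989830 = 278.012927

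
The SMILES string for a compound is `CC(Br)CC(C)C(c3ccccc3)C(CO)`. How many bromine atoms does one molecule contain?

1

Atom tally by fragment:
  CH3 → C:1 H:3
  CH(Br) → C:1 H:1 Br:1
  CH2 → C:1 H:2
  CH(CH3) → C:2 H:4
  CH(C6H5) → C:7 H:6
  CH2CH2OH → C:2 H:5 O:1
Element totals:
  C: 14
  H: 21
  Br: 1
  O: 1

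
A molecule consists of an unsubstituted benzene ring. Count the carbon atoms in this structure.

6

Atom tally by fragment:
  benzene ring core → C:6 H:6
Element totals:
  C: 6
  H: 6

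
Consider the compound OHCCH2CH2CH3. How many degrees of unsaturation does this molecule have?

1

Element totals:
  C: 4
  H: 8
  O: 1
Molecular formula: C4H8O.
DoU = (2C + 2 + N − H − X) / 2 = (2·4 + 2 + 0 − 8 − 0) / 2 = 1.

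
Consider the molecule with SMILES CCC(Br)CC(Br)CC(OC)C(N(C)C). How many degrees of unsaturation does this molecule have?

Atom tally by fragment:
  CH3 → C:1 H:3
  CH2 → C:1 H:2
  CH(Br) → C:1 H:1 Br:1
  CH2 → C:1 H:2
  CH(Br) → C:1 H:1 Br:1
  CH2 → C:1 H:2
  CH(OCH3) → C:2 H:4 O:1
  CH2N(CH3)2 → C:3 H:8 N:1
Element totals:
  C: 11
  H: 23
  Br: 2
  N: 1
  O: 1
Molecular formula: C11H23Br2NO.
DoU = (2C + 2 + N − H − X) / 2 = (2·11 + 2 + 1 − 23 − 2) / 2 = 0.

0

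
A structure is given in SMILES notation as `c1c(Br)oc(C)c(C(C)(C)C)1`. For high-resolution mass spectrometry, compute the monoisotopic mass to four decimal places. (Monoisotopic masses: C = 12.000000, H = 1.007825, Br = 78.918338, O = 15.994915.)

216.0150

Atom tally by fragment:
  furan ring core → C:4 H:4 O:1
  (− 3 ring H displaced by substituents)
  + Br → Br:1
  + CH3 → C:1 H:3
  + C(CH3)3 → C:4 H:9
Element totals:
  C: 9
  H: 13
  Br: 1
  O: 1
Molecular formula: C9H13BrO.
  M = 9(12.0) + 13(1.007825) + 78.918338 + 15.994915
    = 108.000000 + 13.101725 + 78.918338 + 15.994915 = 216.014978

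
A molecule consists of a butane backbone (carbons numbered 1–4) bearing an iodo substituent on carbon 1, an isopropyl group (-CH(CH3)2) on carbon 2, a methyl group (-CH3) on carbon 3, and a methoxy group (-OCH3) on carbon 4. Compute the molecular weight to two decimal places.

270.15 g/mol

Atom tally by fragment:
  ICH2 → C:1 H:2 I:1
  CH(CH(CH3)2) → C:4 H:8
  CH(CH3) → C:2 H:4
  CH2OCH3 → C:2 H:5 O:1
Element totals:
  C: 9
  H: 19
  I: 1
  O: 1
Molecular formula: C9H19IO.
  M = 9(12.011) + 19(1.008) + 126.904 + 15.999
    = 108.099 + 19.152 + 126.904 + 15.999 = 270.154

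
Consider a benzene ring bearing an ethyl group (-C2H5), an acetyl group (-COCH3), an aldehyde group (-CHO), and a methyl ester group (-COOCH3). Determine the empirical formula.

C13H14O4

Atom tally by fragment:
  benzene ring core → C:6 H:6
  (− 4 ring H displaced by substituents)
  + C2H5 → C:2 H:5
  + COCH3 → C:2 H:3 O:1
  + CHO → C:1 H:1 O:1
  + COOCH3 → C:2 H:3 O:2
Element totals:
  C: 13
  H: 14
  O: 4
Molecular formula: C13H14O4.
gcd of subscripts (13, 14, 4) = 1, so the empirical formula equals the molecular formula.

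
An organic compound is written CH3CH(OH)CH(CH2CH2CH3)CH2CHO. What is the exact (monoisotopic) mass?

144.1150

Atom tally by fragment:
  CH3 → C:1 H:3
  CH(OH) → C:1 H:2 O:1
  CH(CH2CH2CH3) → C:4 H:8
  CH2CHO → C:2 H:3 O:1
Element totals:
  C: 8
  H: 16
  O: 2
Molecular formula: C8H16O2.
  M = 8(12.0) + 16(1.007825) + 2(15.994915)
    = 96.000000 + 16.125200 + 31.989830 = 144.115030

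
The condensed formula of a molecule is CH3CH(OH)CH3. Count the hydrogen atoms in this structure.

8

Atom tally by fragment:
  CH3 → C:1 H:3
  CH(OH) → C:1 H:2 O:1
  CH3 → C:1 H:3
Element totals:
  C: 3
  H: 8
  O: 1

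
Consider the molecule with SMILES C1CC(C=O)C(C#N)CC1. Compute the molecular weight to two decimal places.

137.18 g/mol

Atom tally by fragment:
  cyclohexane ring core → C:6 H:12
  (− 2 ring H displaced by substituents)
  + CHO → C:1 H:1 O:1
  + CN → C:1 N:1
Element totals:
  C: 8
  H: 11
  N: 1
  O: 1
Molecular formula: C8H11NO.
  M = 8(12.011) + 11(1.008) + 14.007 + 15.999
    = 96.088 + 11.088 + 14.007 + 15.999 = 137.182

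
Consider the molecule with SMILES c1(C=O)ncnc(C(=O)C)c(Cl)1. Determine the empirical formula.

C7H5ClN2O2

Atom tally by fragment:
  pyrimidine ring core → C:4 H:4 N:2
  (− 3 ring H displaced by substituents)
  + CHO → C:1 H:1 O:1
  + COCH3 → C:2 H:3 O:1
  + Cl → Cl:1
Element totals:
  C: 7
  H: 5
  Cl: 1
  N: 2
  O: 2
Molecular formula: C7H5ClN2O2.
gcd of subscripts (7, 1, 5, 2, 2) = 1, so the empirical formula equals the molecular formula.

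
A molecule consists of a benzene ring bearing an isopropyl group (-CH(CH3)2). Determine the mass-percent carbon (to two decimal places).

Atom tally by fragment:
  benzene ring core → C:6 H:6
  (− 1 ring H displaced by substituents)
  + CH(CH3)2 → C:3 H:7
Element totals:
  C: 9
  H: 12
Molecular formula: C9H12.
Molar mass = 120.195 g/mol.
Mass from C: 9 × 12.011 = 108.099 g/mol.
%C = 108.099 / 120.195 × 100 = 89.94%.

89.94%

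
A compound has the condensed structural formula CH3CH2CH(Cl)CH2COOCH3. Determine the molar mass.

Element totals:
  C: 6
  H: 11
  Cl: 1
  O: 2
Molecular formula: C6H11ClO2.
  M = 6(12.011) + 11(1.008) + 35.45 + 2(15.999)
    = 72.066 + 11.088 + 35.450 + 31.998 = 150.602

150.60 g/mol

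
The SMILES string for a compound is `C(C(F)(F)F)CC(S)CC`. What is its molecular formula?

Atom tally by fragment:
  F3CCH2 → C:2 H:2 F:3
  CH2 → C:1 H:2
  CH(SH) → C:1 H:2 S:1
  CH2 → C:1 H:2
  CH3 → C:1 H:3
Element totals:
  C: 6
  H: 11
  F: 3
  S: 1

C6H11F3S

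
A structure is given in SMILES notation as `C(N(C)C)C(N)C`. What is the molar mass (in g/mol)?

102.18 g/mol

Atom tally by fragment:
  (CH3)2NCH2 → C:3 H:8 N:1
  CH(NH2) → C:1 H:3 N:1
  CH3 → C:1 H:3
Element totals:
  C: 5
  H: 14
  N: 2
Molecular formula: C5H14N2.
  M = 5(12.011) + 14(1.008) + 2(14.007)
    = 60.055 + 14.112 + 28.014 = 102.181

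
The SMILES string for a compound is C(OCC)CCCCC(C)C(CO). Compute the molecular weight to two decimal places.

Atom tally by fragment:
  C2H5OCH2 → C:3 H:7 O:1
  CH2 → C:1 H:2
  CH2 → C:1 H:2
  CH2 → C:1 H:2
  CH2 → C:1 H:2
  CH(CH3) → C:2 H:4
  CH2CH2OH → C:2 H:5 O:1
Element totals:
  C: 11
  H: 24
  O: 2
Molecular formula: C11H24O2.
  M = 11(12.011) + 24(1.008) + 2(15.999)
    = 132.121 + 24.192 + 31.998 = 188.311

188.31 g/mol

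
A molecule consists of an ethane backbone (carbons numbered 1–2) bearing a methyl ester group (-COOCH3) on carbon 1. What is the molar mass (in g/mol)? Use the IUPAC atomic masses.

88.11 g/mol

Atom tally by fragment:
  CH3OOCCH2 → C:3 H:5 O:2
  CH3 → C:1 H:3
Element totals:
  C: 4
  H: 8
  O: 2
Molecular formula: C4H8O2.
  M = 4(12.011) + 8(1.008) + 2(15.999)
    = 48.044 + 8.064 + 31.998 = 88.106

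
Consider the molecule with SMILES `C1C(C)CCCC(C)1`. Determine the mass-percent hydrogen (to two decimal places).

14.37%

Atom tally by fragment:
  cyclohexane ring core → C:6 H:12
  (− 2 ring H displaced by substituents)
  + CH3 → C:1 H:3
  + CH3 → C:1 H:3
Element totals:
  C: 8
  H: 16
Molecular formula: C8H16.
Molar mass = 112.216 g/mol.
Mass from H: 16 × 1.008 = 16.128 g/mol.
%H = 16.128 / 112.216 × 100 = 14.37%.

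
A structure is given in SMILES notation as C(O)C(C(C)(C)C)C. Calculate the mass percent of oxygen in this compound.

13.77%

Atom tally by fragment:
  HOCH2 → C:1 H:3 O:1
  CH(C(CH3)3) → C:5 H:10
  CH3 → C:1 H:3
Element totals:
  C: 7
  H: 16
  O: 1
Molecular formula: C7H16O.
Molar mass = 116.204 g/mol.
Mass from O: 1 × 15.999 = 15.999 g/mol.
%O = 15.999 / 116.204 × 100 = 13.77%.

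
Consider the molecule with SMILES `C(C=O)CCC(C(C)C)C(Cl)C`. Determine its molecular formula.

Atom tally by fragment:
  OHCCH2 → C:2 H:3 O:1
  CH2 → C:1 H:2
  CH2 → C:1 H:2
  CH(CH(CH3)2) → C:4 H:8
  CH(Cl) → C:1 H:1 Cl:1
  CH3 → C:1 H:3
Element totals:
  C: 10
  H: 19
  Cl: 1
  O: 1

C10H19ClO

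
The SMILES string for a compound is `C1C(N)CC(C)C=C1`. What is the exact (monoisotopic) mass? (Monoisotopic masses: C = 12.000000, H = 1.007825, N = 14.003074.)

111.1048

Atom tally by fragment:
  cyclohexene ring core → C:6 H:10
  (− 2 ring H displaced by substituents)
  + NH2 → N:1 H:2
  + CH3 → C:1 H:3
Element totals:
  C: 7
  H: 13
  N: 1
Molecular formula: C7H13N.
  M = 7(12.0) + 13(1.007825) + 14.003074
    = 84.000000 + 13.101725 + 14.003074 = 111.104799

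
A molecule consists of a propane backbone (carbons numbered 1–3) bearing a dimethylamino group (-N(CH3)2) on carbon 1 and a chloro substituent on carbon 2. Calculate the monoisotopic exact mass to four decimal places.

Atom tally by fragment:
  (CH3)2NCH2 → C:3 H:8 N:1
  CH(Cl) → C:1 H:1 Cl:1
  CH3 → C:1 H:3
Element totals:
  C: 5
  H: 12
  Cl: 1
  N: 1
Molecular formula: C5H12ClN.
  M = 5(12.0) + 12(1.007825) + 34.968853 + 14.003074
    = 60.000000 + 12.093900 + 34.968853 + 14.003074 = 121.065827

121.0658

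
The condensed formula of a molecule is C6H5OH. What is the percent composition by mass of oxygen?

Atom tally by fragment:
  benzene ring core → C:6 H:6
  (− 1 ring H displaced by substituents)
  + OH → O:1 H:1
Element totals:
  C: 6
  H: 6
  O: 1
Molecular formula: C6H6O.
Molar mass = 94.113 g/mol.
Mass from O: 1 × 15.999 = 15.999 g/mol.
%O = 15.999 / 94.113 × 100 = 17.00%.

17.00%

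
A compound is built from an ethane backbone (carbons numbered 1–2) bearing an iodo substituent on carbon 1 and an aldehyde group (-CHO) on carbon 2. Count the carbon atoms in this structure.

Atom tally by fragment:
  ICH2 → C:1 H:2 I:1
  CH2CHO → C:2 H:3 O:1
Element totals:
  C: 3
  H: 5
  I: 1
  O: 1

3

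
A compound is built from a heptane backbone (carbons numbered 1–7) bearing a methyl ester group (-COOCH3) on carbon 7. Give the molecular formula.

Atom tally by fragment:
  CH3 → C:1 H:3
  CH2 → C:1 H:2
  CH2 → C:1 H:2
  CH2 → C:1 H:2
  CH2 → C:1 H:2
  CH2 → C:1 H:2
  CH2COOCH3 → C:3 H:5 O:2
Element totals:
  C: 9
  H: 18
  O: 2

C9H18O2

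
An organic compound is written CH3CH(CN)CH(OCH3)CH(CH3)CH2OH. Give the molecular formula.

C8H15NO2

Atom tally by fragment:
  CH3 → C:1 H:3
  CH(CN) → C:2 H:1 N:1
  CH(OCH3) → C:2 H:4 O:1
  CH(CH3) → C:2 H:4
  CH2OH → C:1 H:3 O:1
Element totals:
  C: 8
  H: 15
  N: 1
  O: 2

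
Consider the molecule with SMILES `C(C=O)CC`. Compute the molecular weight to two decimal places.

Atom tally by fragment:
  OHCCH2 → C:2 H:3 O:1
  CH2 → C:1 H:2
  CH3 → C:1 H:3
Element totals:
  C: 4
  H: 8
  O: 1
Molecular formula: C4H8O.
  M = 4(12.011) + 8(1.008) + 15.999
    = 48.044 + 8.064 + 15.999 = 72.107

72.11 g/mol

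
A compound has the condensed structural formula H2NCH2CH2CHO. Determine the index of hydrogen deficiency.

Atom tally by fragment:
  H2NCH2 → C:1 H:4 N:1
  CH2CHO → C:2 H:3 O:1
Element totals:
  C: 3
  H: 7
  N: 1
  O: 1
Molecular formula: C3H7NO.
DoU = (2C + 2 + N − H − X) / 2 = (2·3 + 2 + 1 − 7 − 0) / 2 = 1.

1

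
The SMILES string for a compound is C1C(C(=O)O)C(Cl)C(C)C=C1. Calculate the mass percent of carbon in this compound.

55.03%

Atom tally by fragment:
  cyclohexene ring core → C:6 H:10
  (− 3 ring H displaced by substituents)
  + COOH → C:1 H:1 O:2
  + Cl → Cl:1
  + CH3 → C:1 H:3
Element totals:
  C: 8
  H: 11
  Cl: 1
  O: 2
Molecular formula: C8H11ClO2.
Molar mass = 174.624 g/mol.
Mass from C: 8 × 12.011 = 96.088 g/mol.
%C = 96.088 / 174.624 × 100 = 55.03%.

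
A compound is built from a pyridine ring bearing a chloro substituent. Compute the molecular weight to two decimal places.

113.54 g/mol

Atom tally by fragment:
  pyridine ring core → C:5 H:5 N:1
  (− 1 ring H displaced by substituents)
  + Cl → Cl:1
Element totals:
  C: 5
  H: 4
  Cl: 1
  N: 1
Molecular formula: C5H4ClN.
  M = 5(12.011) + 4(1.008) + 35.45 + 14.007
    = 60.055 + 4.032 + 35.450 + 14.007 = 113.544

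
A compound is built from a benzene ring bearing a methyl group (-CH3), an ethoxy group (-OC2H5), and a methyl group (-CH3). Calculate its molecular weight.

150.22 g/mol

Atom tally by fragment:
  benzene ring core → C:6 H:6
  (− 3 ring H displaced by substituents)
  + CH3 → C:1 H:3
  + OC2H5 → C:2 H:5 O:1
  + CH3 → C:1 H:3
Element totals:
  C: 10
  H: 14
  O: 1
Molecular formula: C10H14O.
  M = 10(12.011) + 14(1.008) + 15.999
    = 120.110 + 14.112 + 15.999 = 150.221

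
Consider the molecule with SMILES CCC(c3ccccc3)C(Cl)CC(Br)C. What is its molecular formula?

Atom tally by fragment:
  CH3 → C:1 H:3
  CH2 → C:1 H:2
  CH(C6H5) → C:7 H:6
  CH(Cl) → C:1 H:1 Cl:1
  CH2 → C:1 H:2
  CH(Br) → C:1 H:1 Br:1
  CH3 → C:1 H:3
Element totals:
  C: 13
  H: 18
  Br: 1
  Cl: 1

C13H18BrCl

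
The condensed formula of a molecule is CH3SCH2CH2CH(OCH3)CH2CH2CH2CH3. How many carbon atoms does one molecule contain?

9

Atom tally by fragment:
  CH3SCH2 → C:2 H:5 S:1
  CH2 → C:1 H:2
  CH(OCH3) → C:2 H:4 O:1
  CH2 → C:1 H:2
  CH2 → C:1 H:2
  CH2 → C:1 H:2
  CH3 → C:1 H:3
Element totals:
  C: 9
  H: 20
  O: 1
  S: 1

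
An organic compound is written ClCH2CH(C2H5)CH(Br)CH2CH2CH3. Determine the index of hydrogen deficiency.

0

Atom tally by fragment:
  ClCH2 → C:1 H:2 Cl:1
  CH(C2H5) → C:3 H:6
  CH(Br) → C:1 H:1 Br:1
  CH2 → C:1 H:2
  CH2 → C:1 H:2
  CH3 → C:1 H:3
Element totals:
  C: 8
  H: 16
  Br: 1
  Cl: 1
Molecular formula: C8H16BrCl.
DoU = (2C + 2 + N − H − X) / 2 = (2·8 + 2 + 0 − 16 − 2) / 2 = 0.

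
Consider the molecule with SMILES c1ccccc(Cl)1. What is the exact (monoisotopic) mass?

112.0080

Atom tally by fragment:
  benzene ring core → C:6 H:6
  (− 1 ring H displaced by substituents)
  + Cl → Cl:1
Element totals:
  C: 6
  H: 5
  Cl: 1
Molecular formula: C6H5Cl.
  M = 6(12.0) + 5(1.007825) + 34.968853
    = 72.000000 + 5.039125 + 34.968853 = 112.007978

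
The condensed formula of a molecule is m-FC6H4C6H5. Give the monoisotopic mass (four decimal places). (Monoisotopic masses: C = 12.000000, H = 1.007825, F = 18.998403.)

172.0688

Atom tally by fragment:
  benzene ring core → C:6 H:6
  (− 2 ring H displaced by substituents)
  + F → F:1
  + C6H5 → C:6 H:5
Element totals:
  C: 12
  H: 9
  F: 1
Molecular formula: C12H9F.
  M = 12(12.0) + 9(1.007825) + 18.998403
    = 144.000000 + 9.070425 + 18.998403 = 172.068828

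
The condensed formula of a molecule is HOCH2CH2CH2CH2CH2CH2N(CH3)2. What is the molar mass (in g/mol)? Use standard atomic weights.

Atom tally by fragment:
  HOCH2 → C:1 H:3 O:1
  CH2 → C:1 H:2
  CH2 → C:1 H:2
  CH2 → C:1 H:2
  CH2 → C:1 H:2
  CH2N(CH3)2 → C:3 H:8 N:1
Element totals:
  C: 8
  H: 19
  N: 1
  O: 1
Molecular formula: C8H19NO.
  M = 8(12.011) + 19(1.008) + 14.007 + 15.999
    = 96.088 + 19.152 + 14.007 + 15.999 = 145.246

145.25 g/mol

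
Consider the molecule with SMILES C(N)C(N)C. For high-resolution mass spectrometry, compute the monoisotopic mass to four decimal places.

74.0844

Atom tally by fragment:
  H2NCH2 → C:1 H:4 N:1
  CH(NH2) → C:1 H:3 N:1
  CH3 → C:1 H:3
Element totals:
  C: 3
  H: 10
  N: 2
Molecular formula: C3H10N2.
  M = 3(12.0) + 10(1.007825) + 2(14.003074)
    = 36.000000 + 10.078250 + 28.006148 = 74.084398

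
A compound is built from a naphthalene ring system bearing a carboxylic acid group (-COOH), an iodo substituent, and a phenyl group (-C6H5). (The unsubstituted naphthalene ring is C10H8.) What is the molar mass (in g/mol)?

Atom tally by fragment:
  naphthalene ring system core → C:10 H:8
  (− 3 ring H displaced by substituents)
  + COOH → C:1 H:1 O:2
  + I → I:1
  + C6H5 → C:6 H:5
Element totals:
  C: 17
  H: 11
  I: 1
  O: 2
Molecular formula: C17H11IO2.
  M = 17(12.011) + 11(1.008) + 126.904 + 2(15.999)
    = 204.187 + 11.088 + 126.904 + 31.998 = 374.177

374.18 g/mol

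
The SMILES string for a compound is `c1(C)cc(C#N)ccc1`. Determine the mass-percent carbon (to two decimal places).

82.02%

Atom tally by fragment:
  benzene ring core → C:6 H:6
  (− 2 ring H displaced by substituents)
  + CH3 → C:1 H:3
  + CN → C:1 N:1
Element totals:
  C: 8
  H: 7
  N: 1
Molecular formula: C8H7N.
Molar mass = 117.151 g/mol.
Mass from C: 8 × 12.011 = 96.088 g/mol.
%C = 96.088 / 117.151 × 100 = 82.02%.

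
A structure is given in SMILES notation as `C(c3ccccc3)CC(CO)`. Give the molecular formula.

Atom tally by fragment:
  C6H5CH2 → C:7 H:7
  CH2 → C:1 H:2
  CH2CH2OH → C:2 H:5 O:1
Element totals:
  C: 10
  H: 14
  O: 1

C10H14O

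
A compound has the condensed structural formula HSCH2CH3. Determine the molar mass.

Element totals:
  C: 2
  H: 6
  S: 1
Molecular formula: C2H6S.
  M = 2(12.011) + 6(1.008) + 32.06
    = 24.022 + 6.048 + 32.060 = 62.130

62.13 g/mol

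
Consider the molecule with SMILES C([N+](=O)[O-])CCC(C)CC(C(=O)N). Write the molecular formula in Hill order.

C8H16N2O3

Atom tally by fragment:
  O2NCH2 → C:1 H:2 N:1 O:2
  CH2 → C:1 H:2
  CH2 → C:1 H:2
  CH(CH3) → C:2 H:4
  CH2 → C:1 H:2
  CH2CONH2 → C:2 H:4 O:1 N:1
Element totals:
  C: 8
  H: 16
  N: 2
  O: 3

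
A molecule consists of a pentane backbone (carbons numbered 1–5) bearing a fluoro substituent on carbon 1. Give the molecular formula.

C5H11F

Atom tally by fragment:
  FCH2 → C:1 H:2 F:1
  CH2 → C:1 H:2
  CH2 → C:1 H:2
  CH2 → C:1 H:2
  CH3 → C:1 H:3
Element totals:
  C: 5
  H: 11
  F: 1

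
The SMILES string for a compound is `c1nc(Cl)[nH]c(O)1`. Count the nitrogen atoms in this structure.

Atom tally by fragment:
  imidazole ring core → C:3 H:4 N:2
  (− 2 ring H displaced by substituents)
  + Cl → Cl:1
  + OH → O:1 H:1
Element totals:
  C: 3
  H: 3
  Cl: 1
  N: 2
  O: 1

2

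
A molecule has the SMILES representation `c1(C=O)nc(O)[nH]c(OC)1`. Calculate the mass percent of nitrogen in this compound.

19.71%

Atom tally by fragment:
  imidazole ring core → C:3 H:4 N:2
  (− 3 ring H displaced by substituents)
  + CHO → C:1 H:1 O:1
  + OH → O:1 H:1
  + OCH3 → C:1 H:3 O:1
Element totals:
  C: 5
  H: 6
  N: 2
  O: 3
Molecular formula: C5H6N2O3.
Molar mass = 142.114 g/mol.
Mass from N: 2 × 14.007 = 28.014 g/mol.
%N = 28.014 / 142.114 × 100 = 19.71%.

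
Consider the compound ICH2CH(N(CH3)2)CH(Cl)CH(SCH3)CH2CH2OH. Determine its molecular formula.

Atom tally by fragment:
  ICH2 → C:1 H:2 I:1
  CH(N(CH3)2) → C:3 H:7 N:1
  CH(Cl) → C:1 H:1 Cl:1
  CH(SCH3) → C:2 H:4 S:1
  CH2CH2OH → C:2 H:5 O:1
Element totals:
  C: 9
  H: 19
  Cl: 1
  I: 1
  N: 1
  O: 1
  S: 1

C9H19ClINOS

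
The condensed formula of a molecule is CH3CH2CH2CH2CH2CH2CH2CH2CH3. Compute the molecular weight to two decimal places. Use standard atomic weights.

128.26 g/mol

Atom tally by fragment:
  CH3 → C:1 H:3
  CH2 → C:1 H:2
  CH2 → C:1 H:2
  CH2 → C:1 H:2
  CH2 → C:1 H:2
  CH2 → C:1 H:2
  CH2 → C:1 H:2
  CH2 → C:1 H:2
  CH3 → C:1 H:3
Element totals:
  C: 9
  H: 20
Molecular formula: C9H20.
  M = 9(12.011) + 20(1.008)
    = 108.099 + 20.160 = 128.259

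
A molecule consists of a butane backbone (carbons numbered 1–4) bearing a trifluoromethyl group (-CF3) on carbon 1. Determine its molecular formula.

Atom tally by fragment:
  F3CCH2 → C:2 H:2 F:3
  CH2 → C:1 H:2
  CH2 → C:1 H:2
  CH3 → C:1 H:3
Element totals:
  C: 5
  H: 9
  F: 3

C5H9F3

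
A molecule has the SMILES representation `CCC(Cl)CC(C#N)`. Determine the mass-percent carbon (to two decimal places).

Atom tally by fragment:
  CH3 → C:1 H:3
  CH2 → C:1 H:2
  CH(Cl) → C:1 H:1 Cl:1
  CH2 → C:1 H:2
  CH2CN → C:2 H:2 N:1
Element totals:
  C: 6
  H: 10
  Cl: 1
  N: 1
Molecular formula: C6H10ClN.
Molar mass = 131.603 g/mol.
Mass from C: 6 × 12.011 = 72.066 g/mol.
%C = 72.066 / 131.603 × 100 = 54.76%.

54.76%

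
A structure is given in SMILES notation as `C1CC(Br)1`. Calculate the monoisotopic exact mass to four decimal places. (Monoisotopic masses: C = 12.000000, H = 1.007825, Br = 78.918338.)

Atom tally by fragment:
  cyclopropane ring core → C:3 H:6
  (− 1 ring H displaced by substituents)
  + Br → Br:1
Element totals:
  C: 3
  H: 5
  Br: 1
Molecular formula: C3H5Br.
  M = 3(12.0) + 5(1.007825) + 78.918338
    = 36.000000 + 5.039125 + 78.918338 = 119.957463

119.9575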